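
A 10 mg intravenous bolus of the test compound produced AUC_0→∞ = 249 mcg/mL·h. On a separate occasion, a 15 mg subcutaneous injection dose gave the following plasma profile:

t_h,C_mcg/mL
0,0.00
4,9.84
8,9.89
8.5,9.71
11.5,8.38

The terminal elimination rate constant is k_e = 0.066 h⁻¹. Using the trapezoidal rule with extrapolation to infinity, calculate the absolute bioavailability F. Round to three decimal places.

Trapezoidal AUC_0→11.5 (subcutaneous injection):
  [0→4]: (0.00+9.84)/2 × 4 = 19.68
  [4→8]: (9.84+9.89)/2 × 4 = 39.46
  [8→8.5]: (9.89+9.71)/2 × 0.5 = 4.9
  [8.5→11.5]: (9.71+8.38)/2 × 3 = 27.135
  Sum = 91.175 mcg/mL·h
Tail: C_last/k_e = 8.38/0.066 = 126.970
AUC_0→∞ (subcutaneous injection) = 91.175 + 126.970 = 218.145 mcg/mL·h
F = (AUC_ev/D_ev)/(AUC_iv/D_iv) = (218.145/15)/(249/10) = 14.543/24.9 = 0.5841

F = 0.584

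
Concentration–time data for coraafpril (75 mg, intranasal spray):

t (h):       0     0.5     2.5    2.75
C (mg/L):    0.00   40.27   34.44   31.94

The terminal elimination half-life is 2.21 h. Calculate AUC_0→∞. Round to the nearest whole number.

Trapezoidal AUC_0→2.75:
  [0→0.5]: (0.00+40.27)/2 × 0.5 = 10.0675
  [0.5→2.5]: (40.27+34.44)/2 × 2 = 74.71
  [2.5→2.75]: (34.44+31.94)/2 × 0.25 = 8.2975
  Sum = 93.075 mg/L·h
k_e = ln2 / t½ = 0.693147 / 2.21 = 0.3136 h^-1
Extrapolated tail: C_last / k_e = 31.94 / 0.3136 = 101.849
AUC_0→∞ = 93.075 + 101.849 = 194.924 mg/L·h

AUC = 195 mg/L·h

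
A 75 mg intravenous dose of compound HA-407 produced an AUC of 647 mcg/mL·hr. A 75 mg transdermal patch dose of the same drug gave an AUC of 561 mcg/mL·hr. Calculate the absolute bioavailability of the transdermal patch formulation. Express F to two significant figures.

F = (AUC_ev / D_ev) / (AUC_iv / D_iv)
  = (561/75) / (647/75)
  = 7.48 / 8.62667 = 0.8671

F = 0.87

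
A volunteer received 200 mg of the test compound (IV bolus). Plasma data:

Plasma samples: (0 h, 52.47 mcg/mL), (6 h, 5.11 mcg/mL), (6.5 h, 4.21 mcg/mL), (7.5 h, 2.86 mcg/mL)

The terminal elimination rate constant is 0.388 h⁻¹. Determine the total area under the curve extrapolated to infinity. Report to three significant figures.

AUC = 186 mcg/mL·h

Trapezoidal AUC_0→7.5:
  [0→6]: (52.47+5.11)/2 × 6 = 172.74
  [6→6.5]: (5.11+4.21)/2 × 0.5 = 2.33
  [6.5→7.5]: (4.21+2.86)/2 × 1 = 3.535
  Sum = 178.605 mcg/mL·h
Extrapolated tail: C_last / k_e = 2.86 / 0.388 = 7.371
AUC_0→∞ = 178.605 + 7.371 = 185.976 mcg/mL·h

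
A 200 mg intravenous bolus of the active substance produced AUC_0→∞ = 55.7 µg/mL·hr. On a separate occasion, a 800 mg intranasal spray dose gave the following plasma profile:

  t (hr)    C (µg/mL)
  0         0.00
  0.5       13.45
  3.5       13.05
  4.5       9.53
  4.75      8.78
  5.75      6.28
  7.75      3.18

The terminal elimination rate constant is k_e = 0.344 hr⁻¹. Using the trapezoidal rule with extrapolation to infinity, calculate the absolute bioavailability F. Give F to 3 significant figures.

Trapezoidal AUC_0→7.75 (intranasal spray):
  [0→0.5]: (0.00+13.45)/2 × 0.5 = 3.3625
  [0.5→3.5]: (13.45+13.05)/2 × 3 = 39.75
  [3.5→4.5]: (13.05+9.53)/2 × 1 = 11.29
  [4.5→4.75]: (9.53+8.78)/2 × 0.25 = 2.28875
  [4.75→5.75]: (8.78+6.28)/2 × 1 = 7.53
  [5.75→7.75]: (6.28+3.18)/2 × 2 = 9.46
  Sum = 73.68125 µg/mL·hr
Tail: C_last/k_e = 3.18/0.344 = 9.244
AUC_0→∞ (intranasal spray) = 73.68125 + 9.244 = 82.92525 µg/mL·hr
F = (AUC_ev/D_ev)/(AUC_iv/D_iv) = (82.92525/800)/(55.7/200) = 0.103657/0.2785 = 0.3722

F = 0.372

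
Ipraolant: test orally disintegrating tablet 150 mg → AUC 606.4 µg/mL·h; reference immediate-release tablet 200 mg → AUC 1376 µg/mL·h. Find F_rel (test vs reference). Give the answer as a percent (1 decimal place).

F_rel = 58.8%

F_rel = (AUC_test/D_test) / (AUC_ref/D_ref)
      = (606.4/150) / (1376/200)
      = 4.04267 / 6.88 = 0.5876 = 58.76%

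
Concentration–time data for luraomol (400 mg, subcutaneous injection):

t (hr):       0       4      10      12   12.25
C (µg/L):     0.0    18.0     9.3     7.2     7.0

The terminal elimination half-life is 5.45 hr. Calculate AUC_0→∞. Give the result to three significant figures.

AUC = 191 µg/L·hr

Trapezoidal AUC_0→12.25:
  [0→4]: (0.0+18.0)/2 × 4 = 36.0
  [4→10]: (18.0+9.3)/2 × 6 = 81.9
  [10→12]: (9.3+7.2)/2 × 2 = 16.5
  [12→12.25]: (7.2+7.0)/2 × 0.25 = 1.775
  Sum = 136.175 µg/L·hr
k_e = ln2 / t½ = 0.693147 / 5.45 = 0.1272 hr^-1
Extrapolated tail: C_last / k_e = 7.0 / 0.1272 = 55.031
AUC_0→∞ = 136.175 + 55.031 = 191.206 µg/L·hr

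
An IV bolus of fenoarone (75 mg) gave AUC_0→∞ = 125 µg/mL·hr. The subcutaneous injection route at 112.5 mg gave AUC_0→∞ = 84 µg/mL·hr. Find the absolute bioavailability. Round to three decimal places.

F = (AUC_ev / D_ev) / (AUC_iv / D_iv)
  = (84/112.5) / (125/75)
  = 0.746667 / 1.66667 = 0.4480

F = 0.448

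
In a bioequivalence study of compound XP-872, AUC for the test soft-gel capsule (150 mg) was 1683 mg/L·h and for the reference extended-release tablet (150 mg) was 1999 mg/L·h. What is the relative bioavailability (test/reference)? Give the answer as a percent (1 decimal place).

F_rel = 84.2%

F_rel = (AUC_test/D_test) / (AUC_ref/D_ref)
      = (1683/150) / (1999/150)
      = 11.22 / 13.3267 = 0.8419 = 84.19%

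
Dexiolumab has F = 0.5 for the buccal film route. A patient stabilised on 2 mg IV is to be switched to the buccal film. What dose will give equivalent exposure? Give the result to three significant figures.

D_buccal = 4.00 mg

For equal systemic exposure: F × D_ev = D_iv
D_ev = D_iv / F = 2 / 0.5 = 4 mg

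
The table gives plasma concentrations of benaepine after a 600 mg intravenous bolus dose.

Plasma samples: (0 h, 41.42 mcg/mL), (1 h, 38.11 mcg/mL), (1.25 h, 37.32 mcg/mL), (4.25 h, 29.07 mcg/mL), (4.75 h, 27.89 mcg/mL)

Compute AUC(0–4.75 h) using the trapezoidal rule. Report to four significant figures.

AUC = 163.0 mcg/mL·h

Trapezoidal AUC_0→4.75:
  [0→1]: (41.42+38.11)/2 × 1 = 39.765
  [1→1.25]: (38.11+37.32)/2 × 0.25 = 9.42875
  [1.25→4.25]: (37.32+29.07)/2 × 3 = 99.585
  [4.25→4.75]: (29.07+27.89)/2 × 0.5 = 14.24
  Sum = 163.01875 mcg/mL·h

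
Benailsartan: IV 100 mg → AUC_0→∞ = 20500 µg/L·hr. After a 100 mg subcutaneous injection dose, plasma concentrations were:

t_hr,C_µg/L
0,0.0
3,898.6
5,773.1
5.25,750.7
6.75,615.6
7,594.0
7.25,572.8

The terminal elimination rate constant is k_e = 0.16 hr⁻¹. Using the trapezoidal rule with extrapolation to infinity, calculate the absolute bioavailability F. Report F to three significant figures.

Trapezoidal AUC_0→7.25 (subcutaneous injection):
  [0→3]: (0.0+898.6)/2 × 3 = 1347.9
  [3→5]: (898.6+773.1)/2 × 2 = 1671.7
  [5→5.25]: (773.1+750.7)/2 × 0.25 = 190.475
  [5.25→6.75]: (750.7+615.6)/2 × 1.5 = 1024.725
  [6.75→7]: (615.6+594.0)/2 × 0.25 = 151.2
  [7→7.25]: (594.0+572.8)/2 × 0.25 = 145.85
  Sum = 4531.85 µg/L·hr
Tail: C_last/k_e = 572.8/0.16 = 3580.000
AUC_0→∞ (subcutaneous injection) = 4531.85 + 3580.000 = 8111.85 µg/L·hr
F = (AUC_ev/D_ev)/(AUC_iv/D_iv) = (8111.85/100)/(20500/100) = 81.1185/205 = 0.3957

F = 0.396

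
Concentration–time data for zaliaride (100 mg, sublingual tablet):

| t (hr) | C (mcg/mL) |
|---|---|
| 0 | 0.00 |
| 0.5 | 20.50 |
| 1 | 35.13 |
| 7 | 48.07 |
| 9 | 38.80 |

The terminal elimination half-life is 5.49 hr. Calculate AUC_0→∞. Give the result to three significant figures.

Trapezoidal AUC_0→9:
  [0→0.5]: (0.00+20.50)/2 × 0.5 = 5.125
  [0.5→1]: (20.50+35.13)/2 × 0.5 = 13.9075
  [1→7]: (35.13+48.07)/2 × 6 = 249.6
  [7→9]: (48.07+38.80)/2 × 2 = 86.87
  Sum = 355.5025 mcg/mL·hr
k_e = ln2 / t½ = 0.693147 / 5.49 = 0.1263 hr^-1
Extrapolated tail: C_last / k_e = 38.80 / 0.1263 = 307.205
AUC_0→∞ = 355.5025 + 307.205 = 662.7075 mcg/mL·hr

AUC = 663 mcg/mL·hr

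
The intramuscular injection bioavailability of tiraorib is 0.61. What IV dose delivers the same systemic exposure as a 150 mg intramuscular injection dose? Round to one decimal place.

D_iv = 91.5 mg

Systemic exposure from an extravascular dose = F × D_ev, so the equivalent IV dose is F × D_ev.
D_iv = F × D_ev = 0.61 × 150 = 91.5 mg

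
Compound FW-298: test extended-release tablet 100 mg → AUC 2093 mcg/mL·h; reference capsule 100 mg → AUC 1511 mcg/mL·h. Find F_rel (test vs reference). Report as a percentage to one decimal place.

F_rel = 138.5%

F_rel = (AUC_test/D_test) / (AUC_ref/D_ref)
      = (2093/100) / (1511/100)
      = 20.93 / 15.11 = 1.3852 = 138.52%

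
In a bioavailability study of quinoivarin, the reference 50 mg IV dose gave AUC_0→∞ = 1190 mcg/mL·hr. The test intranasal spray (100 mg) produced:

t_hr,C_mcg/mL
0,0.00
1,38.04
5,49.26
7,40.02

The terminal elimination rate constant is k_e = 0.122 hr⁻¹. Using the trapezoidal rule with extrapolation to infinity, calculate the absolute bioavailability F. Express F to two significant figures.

Trapezoidal AUC_0→7 (intranasal spray):
  [0→1]: (0.00+38.04)/2 × 1 = 19.02
  [1→5]: (38.04+49.26)/2 × 4 = 174.6
  [5→7]: (49.26+40.02)/2 × 2 = 89.28
  Sum = 282.9 mcg/mL·hr
Tail: C_last/k_e = 40.02/0.122 = 328.033
AUC_0→∞ (intranasal spray) = 282.9 + 328.033 = 610.933 mcg/mL·hr
F = (AUC_ev/D_ev)/(AUC_iv/D_iv) = (610.933/100)/(1190/50) = 6.10933/23.8 = 0.2567

F = 0.26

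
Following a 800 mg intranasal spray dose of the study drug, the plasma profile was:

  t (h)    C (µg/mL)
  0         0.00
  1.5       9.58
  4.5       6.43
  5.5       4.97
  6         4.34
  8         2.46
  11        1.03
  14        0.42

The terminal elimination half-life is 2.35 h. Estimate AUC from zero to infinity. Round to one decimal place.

AUC = 54.9 µg/mL·h

Trapezoidal AUC_0→14:
  [0→1.5]: (0.00+9.58)/2 × 1.5 = 7.185
  [1.5→4.5]: (9.58+6.43)/2 × 3 = 24.015
  [4.5→5.5]: (6.43+4.97)/2 × 1 = 5.7
  [5.5→6]: (4.97+4.34)/2 × 0.5 = 2.3275
  [6→8]: (4.34+2.46)/2 × 2 = 6.8
  [8→11]: (2.46+1.03)/2 × 3 = 5.235
  [11→14]: (1.03+0.42)/2 × 3 = 2.175
  Sum = 53.4375 µg/mL·h
k_e = ln2 / t½ = 0.693147 / 2.35 = 0.2950 h^-1
Extrapolated tail: C_last / k_e = 0.42 / 0.295 = 1.424
AUC_0→∞ = 53.4375 + 1.424 = 54.8615 µg/mL·h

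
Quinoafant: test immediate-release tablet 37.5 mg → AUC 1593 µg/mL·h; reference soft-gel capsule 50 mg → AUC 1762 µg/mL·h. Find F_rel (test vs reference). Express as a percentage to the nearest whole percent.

F_rel = 121%

F_rel = (AUC_test/D_test) / (AUC_ref/D_ref)
      = (1593/37.5) / (1762/50)
      = 42.48 / 35.24 = 1.2054 = 120.54%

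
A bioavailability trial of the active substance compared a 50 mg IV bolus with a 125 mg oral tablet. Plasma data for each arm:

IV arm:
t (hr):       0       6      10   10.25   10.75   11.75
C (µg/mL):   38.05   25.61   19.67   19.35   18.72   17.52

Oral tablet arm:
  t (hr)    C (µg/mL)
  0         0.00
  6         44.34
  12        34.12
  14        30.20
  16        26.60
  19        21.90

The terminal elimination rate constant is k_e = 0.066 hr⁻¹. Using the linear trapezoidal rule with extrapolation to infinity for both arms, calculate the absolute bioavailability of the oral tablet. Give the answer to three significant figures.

Trapezoidal AUC_0→11.75 (IV):
  [0→6]: (38.05+25.61)/2 × 6 = 190.98
  [6→10]: (25.61+19.67)/2 × 4 = 90.56
  [10→10.25]: (19.67+19.35)/2 × 0.25 = 4.8775
  [10.25→10.75]: (19.35+18.72)/2 × 0.5 = 9.5175
  [10.75→11.75]: (18.72+17.52)/2 × 1 = 18.12
  Sum = 314.055 µg/mL·hr
IV tail: 17.52/0.066 = 265.455; AUC_iv,0→∞ = 314.055 + 265.455 = 579.51 µg/mL·hr
Trapezoidal AUC_0→19 (oral tablet):
  [0→6]: (0.00+44.34)/2 × 6 = 133.02
  [6→12]: (44.34+34.12)/2 × 6 = 235.38
  [12→14]: (34.12+30.20)/2 × 2 = 64.32
  [14→16]: (30.20+26.60)/2 × 2 = 56.8
  [16→19]: (26.60+21.90)/2 × 3 = 72.75
  Sum = 562.27 µg/mL·hr
oral tablet tail: 21.90/0.066 = 331.818; AUC_ev,0→∞ = 562.27 + 331.818 = 894.088 µg/mL·hr
F = (AUC_ev/D_ev)/(AUC_iv/D_iv) = (894.088/125)/(579.51/50) = 7.152704/11.5902 = 0.6171

F = 0.617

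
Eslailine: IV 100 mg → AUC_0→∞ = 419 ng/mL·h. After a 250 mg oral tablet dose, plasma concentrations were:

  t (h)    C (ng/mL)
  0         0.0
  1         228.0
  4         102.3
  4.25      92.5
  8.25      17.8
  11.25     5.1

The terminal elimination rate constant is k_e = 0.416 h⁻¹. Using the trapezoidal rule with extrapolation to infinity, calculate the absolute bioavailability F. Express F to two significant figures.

Trapezoidal AUC_0→11.25 (oral tablet):
  [0→1]: (0.0+228.0)/2 × 1 = 114.0
  [1→4]: (228.0+102.3)/2 × 3 = 495.45
  [4→4.25]: (102.3+92.5)/2 × 0.25 = 24.35
  [4.25→8.25]: (92.5+17.8)/2 × 4 = 220.6
  [8.25→11.25]: (17.8+5.1)/2 × 3 = 34.35
  Sum = 888.75 ng/mL·h
Tail: C_last/k_e = 5.1/0.416 = 12.260
AUC_0→∞ (oral tablet) = 888.75 + 12.260 = 901.01 ng/mL·h
F = (AUC_ev/D_ev)/(AUC_iv/D_iv) = (901.01/250)/(419/100) = 3.60404/4.19 = 0.8602

F = 0.86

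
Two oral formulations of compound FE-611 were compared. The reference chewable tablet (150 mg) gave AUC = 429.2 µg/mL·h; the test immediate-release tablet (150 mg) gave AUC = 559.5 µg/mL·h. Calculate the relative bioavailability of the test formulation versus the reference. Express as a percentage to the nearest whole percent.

F_rel = 130%

F_rel = (AUC_test/D_test) / (AUC_ref/D_ref)
      = (559.5/150) / (429.2/150)
      = 3.73 / 2.86133 = 1.3036 = 130.36%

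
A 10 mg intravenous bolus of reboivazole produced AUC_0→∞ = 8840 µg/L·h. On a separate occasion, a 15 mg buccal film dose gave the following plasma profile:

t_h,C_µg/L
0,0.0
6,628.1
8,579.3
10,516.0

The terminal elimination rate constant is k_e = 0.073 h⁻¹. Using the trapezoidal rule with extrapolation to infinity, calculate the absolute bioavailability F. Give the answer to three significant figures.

F = 0.849

Trapezoidal AUC_0→10 (buccal film):
  [0→6]: (0.0+628.1)/2 × 6 = 1884.3
  [6→8]: (628.1+579.3)/2 × 2 = 1207.4
  [8→10]: (579.3+516.0)/2 × 2 = 1095.3
  Sum = 4187.0 µg/L·h
Tail: C_last/k_e = 516.0/0.073 = 7068.493
AUC_0→∞ (buccal film) = 4187.0 + 7068.493 = 11255.493 µg/L·h
F = (AUC_ev/D_ev)/(AUC_iv/D_iv) = (11255.493/15)/(8840/10) = 750.3662/884 = 0.8488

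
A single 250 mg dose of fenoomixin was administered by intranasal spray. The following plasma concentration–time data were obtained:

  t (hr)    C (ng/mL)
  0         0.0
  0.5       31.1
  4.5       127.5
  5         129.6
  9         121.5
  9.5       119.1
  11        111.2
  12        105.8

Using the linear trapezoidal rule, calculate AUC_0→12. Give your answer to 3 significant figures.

Trapezoidal AUC_0→12:
  [0→0.5]: (0.0+31.1)/2 × 0.5 = 7.775
  [0.5→4.5]: (31.1+127.5)/2 × 4 = 317.2
  [4.5→5]: (127.5+129.6)/2 × 0.5 = 64.275
  [5→9]: (129.6+121.5)/2 × 4 = 502.2
  [9→9.5]: (121.5+119.1)/2 × 0.5 = 60.15
  [9.5→11]: (119.1+111.2)/2 × 1.5 = 172.725
  [11→12]: (111.2+105.8)/2 × 1 = 108.5
  Sum = 1232.825 ng/mL·hr

AUC = 1230 ng/mL·hr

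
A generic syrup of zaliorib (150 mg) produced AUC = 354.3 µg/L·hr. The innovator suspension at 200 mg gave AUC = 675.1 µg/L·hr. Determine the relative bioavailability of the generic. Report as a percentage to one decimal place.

F_rel = (AUC_test/D_test) / (AUC_ref/D_ref)
      = (354.3/150) / (675.1/200)
      = 2.362 / 3.3755 = 0.6997 = 69.97%

F_rel = 70.0%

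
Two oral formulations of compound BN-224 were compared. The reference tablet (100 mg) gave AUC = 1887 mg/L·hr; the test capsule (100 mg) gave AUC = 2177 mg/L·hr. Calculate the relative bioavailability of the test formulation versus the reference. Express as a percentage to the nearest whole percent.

F_rel = (AUC_test/D_test) / (AUC_ref/D_ref)
      = (2177/100) / (1887/100)
      = 21.77 / 18.87 = 1.1537 = 115.37%

F_rel = 115%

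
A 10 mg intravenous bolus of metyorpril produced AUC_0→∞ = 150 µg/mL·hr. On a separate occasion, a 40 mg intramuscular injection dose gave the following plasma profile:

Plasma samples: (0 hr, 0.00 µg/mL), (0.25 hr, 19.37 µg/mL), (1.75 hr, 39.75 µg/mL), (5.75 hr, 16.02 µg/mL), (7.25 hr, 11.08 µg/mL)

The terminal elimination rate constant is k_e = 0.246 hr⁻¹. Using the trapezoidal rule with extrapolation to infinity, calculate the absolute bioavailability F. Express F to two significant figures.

Trapezoidal AUC_0→7.25 (intramuscular injection):
  [0→0.25]: (0.00+19.37)/2 × 0.25 = 2.42125
  [0.25→1.75]: (19.37+39.75)/2 × 1.5 = 44.34
  [1.75→5.75]: (39.75+16.02)/2 × 4 = 111.54
  [5.75→7.25]: (16.02+11.08)/2 × 1.5 = 20.325
  Sum = 178.62625 µg/mL·hr
Tail: C_last/k_e = 11.08/0.246 = 45.041
AUC_0→∞ (intramuscular injection) = 178.62625 + 45.041 = 223.66725 µg/mL·hr
F = (AUC_ev/D_ev)/(AUC_iv/D_iv) = (223.66725/40)/(150/10) = 5.59168/15 = 0.3728

F = 0.37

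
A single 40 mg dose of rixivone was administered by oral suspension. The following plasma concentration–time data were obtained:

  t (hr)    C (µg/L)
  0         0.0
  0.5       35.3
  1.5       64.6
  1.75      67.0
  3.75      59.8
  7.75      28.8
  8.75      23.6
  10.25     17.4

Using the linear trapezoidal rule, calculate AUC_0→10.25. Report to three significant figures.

AUC = 436 µg/L·hr

Trapezoidal AUC_0→10.25:
  [0→0.5]: (0.0+35.3)/2 × 0.5 = 8.825
  [0.5→1.5]: (35.3+64.6)/2 × 1 = 49.95
  [1.5→1.75]: (64.6+67.0)/2 × 0.25 = 16.45
  [1.75→3.75]: (67.0+59.8)/2 × 2 = 126.8
  [3.75→7.75]: (59.8+28.8)/2 × 4 = 177.2
  [7.75→8.75]: (28.8+23.6)/2 × 1 = 26.2
  [8.75→10.25]: (23.6+17.4)/2 × 1.5 = 30.75
  Sum = 436.175 µg/L·hr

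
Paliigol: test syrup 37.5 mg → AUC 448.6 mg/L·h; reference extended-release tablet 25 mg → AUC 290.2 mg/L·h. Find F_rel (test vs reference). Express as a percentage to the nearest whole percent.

F_rel = 103%

F_rel = (AUC_test/D_test) / (AUC_ref/D_ref)
      = (448.6/37.5) / (290.2/25)
      = 11.9627 / 11.608 = 1.0306 = 103.06%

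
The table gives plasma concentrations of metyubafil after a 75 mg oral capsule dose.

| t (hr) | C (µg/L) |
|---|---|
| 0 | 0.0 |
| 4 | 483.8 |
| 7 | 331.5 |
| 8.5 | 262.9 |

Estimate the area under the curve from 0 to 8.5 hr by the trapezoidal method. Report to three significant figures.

AUC = 2640 µg/L·hr

Trapezoidal AUC_0→8.5:
  [0→4]: (0.0+483.8)/2 × 4 = 967.6
  [4→7]: (483.8+331.5)/2 × 3 = 1222.95
  [7→8.5]: (331.5+262.9)/2 × 1.5 = 445.8
  Sum = 2636.35 µg/L·hr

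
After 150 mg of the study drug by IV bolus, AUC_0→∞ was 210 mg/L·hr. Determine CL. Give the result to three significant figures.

CL = 0.714 L/hr

CL = Dose_iv / AUC_0→∞
   = 150 / 210 = 0.714286 L/hr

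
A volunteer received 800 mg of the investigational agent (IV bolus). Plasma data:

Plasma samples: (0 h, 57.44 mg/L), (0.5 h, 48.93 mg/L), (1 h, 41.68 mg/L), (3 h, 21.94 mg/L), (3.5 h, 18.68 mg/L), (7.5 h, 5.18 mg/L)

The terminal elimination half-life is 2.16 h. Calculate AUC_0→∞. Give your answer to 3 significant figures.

AUC = 187 mg/L·h

Trapezoidal AUC_0→7.5:
  [0→0.5]: (57.44+48.93)/2 × 0.5 = 26.5925
  [0.5→1]: (48.93+41.68)/2 × 0.5 = 22.6525
  [1→3]: (41.68+21.94)/2 × 2 = 63.62
  [3→3.5]: (21.94+18.68)/2 × 0.5 = 10.155
  [3.5→7.5]: (18.68+5.18)/2 × 4 = 47.72
  Sum = 170.74 mg/L·h
k_e = ln2 / t½ = 0.693147 / 2.16 = 0.3209 h^-1
Extrapolated tail: C_last / k_e = 5.18 / 0.3209 = 16.142
AUC_0→∞ = 170.74 + 16.142 = 186.882 mg/L·h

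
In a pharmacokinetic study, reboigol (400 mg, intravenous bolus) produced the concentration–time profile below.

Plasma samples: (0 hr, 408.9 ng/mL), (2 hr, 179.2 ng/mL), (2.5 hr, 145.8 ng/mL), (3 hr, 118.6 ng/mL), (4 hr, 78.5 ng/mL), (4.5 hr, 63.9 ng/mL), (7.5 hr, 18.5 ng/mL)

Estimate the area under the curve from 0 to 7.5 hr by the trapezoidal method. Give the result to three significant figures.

AUC = 993 ng/mL·hr

Trapezoidal AUC_0→7.5:
  [0→2]: (408.9+179.2)/2 × 2 = 588.1
  [2→2.5]: (179.2+145.8)/2 × 0.5 = 81.25
  [2.5→3]: (145.8+118.6)/2 × 0.5 = 66.1
  [3→4]: (118.6+78.5)/2 × 1 = 98.55
  [4→4.5]: (78.5+63.9)/2 × 0.5 = 35.6
  [4.5→7.5]: (63.9+18.5)/2 × 3 = 123.6
  Sum = 993.2 ng/mL·hr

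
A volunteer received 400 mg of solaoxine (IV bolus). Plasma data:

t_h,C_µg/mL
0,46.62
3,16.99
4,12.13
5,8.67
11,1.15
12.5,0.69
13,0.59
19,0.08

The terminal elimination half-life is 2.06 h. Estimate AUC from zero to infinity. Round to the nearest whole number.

Trapezoidal AUC_0→19:
  [0→3]: (46.62+16.99)/2 × 3 = 95.415
  [3→4]: (16.99+12.13)/2 × 1 = 14.56
  [4→5]: (12.13+8.67)/2 × 1 = 10.4
  [5→11]: (8.67+1.15)/2 × 6 = 29.46
  [11→12.5]: (1.15+0.69)/2 × 1.5 = 1.38
  [12.5→13]: (0.69+0.59)/2 × 0.5 = 0.32
  [13→19]: (0.59+0.08)/2 × 6 = 2.01
  Sum = 153.545 µg/mL·h
k_e = ln2 / t½ = 0.693147 / 2.06 = 0.3365 h^-1
Extrapolated tail: C_last / k_e = 0.08 / 0.3365 = 0.238
AUC_0→∞ = 153.545 + 0.238 = 153.783 µg/mL·h

AUC = 154 µg/mL·h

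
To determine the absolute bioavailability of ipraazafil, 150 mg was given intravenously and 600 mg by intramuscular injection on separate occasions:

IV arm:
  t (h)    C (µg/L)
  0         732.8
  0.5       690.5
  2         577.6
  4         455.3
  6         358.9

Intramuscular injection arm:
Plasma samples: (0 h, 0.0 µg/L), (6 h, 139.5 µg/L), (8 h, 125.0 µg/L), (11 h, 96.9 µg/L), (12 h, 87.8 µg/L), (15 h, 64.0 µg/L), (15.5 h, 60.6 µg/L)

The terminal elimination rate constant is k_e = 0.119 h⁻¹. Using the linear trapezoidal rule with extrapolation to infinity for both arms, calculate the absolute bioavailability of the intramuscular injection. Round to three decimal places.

F = 0.076

Trapezoidal AUC_0→6 (IV):
  [0→0.5]: (732.8+690.5)/2 × 0.5 = 355.825
  [0.5→2]: (690.5+577.6)/2 × 1.5 = 951.075
  [2→4]: (577.6+455.3)/2 × 2 = 1032.9
  [4→6]: (455.3+358.9)/2 × 2 = 814.2
  Sum = 3154.0 µg/L·h
IV tail: 358.9/0.119 = 3015.966; AUC_iv,0→∞ = 3154.0 + 3015.966 = 6169.966 µg/L·h
Trapezoidal AUC_0→15.5 (intramuscular injection):
  [0→6]: (0.0+139.5)/2 × 6 = 418.5
  [6→8]: (139.5+125.0)/2 × 2 = 264.5
  [8→11]: (125.0+96.9)/2 × 3 = 332.85
  [11→12]: (96.9+87.8)/2 × 1 = 92.35
  [12→15]: (87.8+64.0)/2 × 3 = 227.7
  [15→15.5]: (64.0+60.6)/2 × 0.5 = 31.15
  Sum = 1367.05 µg/L·h
intramuscular injection tail: 60.6/0.119 = 509.244; AUC_ev,0→∞ = 1367.05 + 509.244 = 1876.294 µg/L·h
F = (AUC_ev/D_ev)/(AUC_iv/D_iv) = (1876.294/600)/(6169.966/150) = 3.12716/41.1331 = 0.0760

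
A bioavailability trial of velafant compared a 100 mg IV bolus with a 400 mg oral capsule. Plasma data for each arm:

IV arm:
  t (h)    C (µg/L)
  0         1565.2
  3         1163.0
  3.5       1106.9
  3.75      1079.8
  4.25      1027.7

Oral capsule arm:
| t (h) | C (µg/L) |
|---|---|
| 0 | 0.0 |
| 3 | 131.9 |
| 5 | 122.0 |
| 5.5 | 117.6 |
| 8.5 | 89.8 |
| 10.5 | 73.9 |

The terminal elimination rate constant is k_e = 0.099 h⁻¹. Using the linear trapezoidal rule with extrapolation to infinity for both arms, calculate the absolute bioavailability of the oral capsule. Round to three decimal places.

Trapezoidal AUC_0→4.25 (IV):
  [0→3]: (1565.2+1163.0)/2 × 3 = 4092.3
  [3→3.5]: (1163.0+1106.9)/2 × 0.5 = 567.475
  [3.5→3.75]: (1106.9+1079.8)/2 × 0.25 = 273.3375
  [3.75→4.25]: (1079.8+1027.7)/2 × 0.5 = 526.875
  Sum = 5459.9875 µg/L·h
IV tail: 1027.7/0.099 = 10380.808; AUC_iv,0→∞ = 5459.9875 + 10380.808 = 15840.7955 µg/L·h
Trapezoidal AUC_0→10.5 (oral capsule):
  [0→3]: (0.0+131.9)/2 × 3 = 197.85
  [3→5]: (131.9+122.0)/2 × 2 = 253.9
  [5→5.5]: (122.0+117.6)/2 × 0.5 = 59.9
  [5.5→8.5]: (117.6+89.8)/2 × 3 = 311.1
  [8.5→10.5]: (89.8+73.9)/2 × 2 = 163.7
  Sum = 986.45 µg/L·h
oral capsule tail: 73.9/0.099 = 746.465; AUC_ev,0→∞ = 986.45 + 746.465 = 1732.915 µg/L·h
F = (AUC_ev/D_ev)/(AUC_iv/D_iv) = (1732.915/400)/(15840.7955/100) = 4.3322875/158.408 = 0.0273

F = 0.027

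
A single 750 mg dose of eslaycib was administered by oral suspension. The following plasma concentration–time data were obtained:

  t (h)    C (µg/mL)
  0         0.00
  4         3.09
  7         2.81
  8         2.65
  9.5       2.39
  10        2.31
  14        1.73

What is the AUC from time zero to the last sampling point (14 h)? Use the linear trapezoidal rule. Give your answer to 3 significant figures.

AUC = 30.8 µg/mL·h

Trapezoidal AUC_0→14:
  [0→4]: (0.00+3.09)/2 × 4 = 6.18
  [4→7]: (3.09+2.81)/2 × 3 = 8.85
  [7→8]: (2.81+2.65)/2 × 1 = 2.73
  [8→9.5]: (2.65+2.39)/2 × 1.5 = 3.78
  [9.5→10]: (2.39+2.31)/2 × 0.5 = 1.175
  [10→14]: (2.31+1.73)/2 × 4 = 8.08
  Sum = 30.795 µg/mL·h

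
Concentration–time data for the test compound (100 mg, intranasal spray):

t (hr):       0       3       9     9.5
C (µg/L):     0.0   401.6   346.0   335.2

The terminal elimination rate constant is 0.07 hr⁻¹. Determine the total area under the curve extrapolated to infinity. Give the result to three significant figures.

AUC = 7800 µg/L·hr

Trapezoidal AUC_0→9.5:
  [0→3]: (0.0+401.6)/2 × 3 = 602.4
  [3→9]: (401.6+346.0)/2 × 6 = 2242.8
  [9→9.5]: (346.0+335.2)/2 × 0.5 = 170.3
  Sum = 3015.5 µg/L·hr
Extrapolated tail: C_last / k_e = 335.2 / 0.07 = 4788.571
AUC_0→∞ = 3015.5 + 4788.571 = 7804.071 µg/L·hr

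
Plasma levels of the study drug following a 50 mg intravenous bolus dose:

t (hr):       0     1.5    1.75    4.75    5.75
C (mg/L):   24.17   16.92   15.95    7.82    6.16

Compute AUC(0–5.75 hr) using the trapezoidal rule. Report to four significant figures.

AUC = 77.57 mg/L·hr

Trapezoidal AUC_0→5.75:
  [0→1.5]: (24.17+16.92)/2 × 1.5 = 30.8175
  [1.5→1.75]: (16.92+15.95)/2 × 0.25 = 4.10875
  [1.75→4.75]: (15.95+7.82)/2 × 3 = 35.655
  [4.75→5.75]: (7.82+6.16)/2 × 1 = 6.99
  Sum = 77.57125 mg/L·hr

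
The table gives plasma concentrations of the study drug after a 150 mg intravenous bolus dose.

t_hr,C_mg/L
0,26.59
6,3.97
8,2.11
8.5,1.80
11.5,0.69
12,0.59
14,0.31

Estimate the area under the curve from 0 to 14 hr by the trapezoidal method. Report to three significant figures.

Trapezoidal AUC_0→14:
  [0→6]: (26.59+3.97)/2 × 6 = 91.68
  [6→8]: (3.97+2.11)/2 × 2 = 6.08
  [8→8.5]: (2.11+1.80)/2 × 0.5 = 0.9775
  [8.5→11.5]: (1.80+0.69)/2 × 3 = 3.735
  [11.5→12]: (0.69+0.59)/2 × 0.5 = 0.32
  [12→14]: (0.59+0.31)/2 × 2 = 0.9
  Sum = 103.6925 mg/L·hr

AUC = 104 mg/L·hr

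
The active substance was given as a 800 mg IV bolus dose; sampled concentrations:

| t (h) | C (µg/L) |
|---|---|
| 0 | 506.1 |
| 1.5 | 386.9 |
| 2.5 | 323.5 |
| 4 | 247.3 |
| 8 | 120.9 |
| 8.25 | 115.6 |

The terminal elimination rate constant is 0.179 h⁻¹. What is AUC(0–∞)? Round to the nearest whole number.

AUC = 2865 µg/L·h

Trapezoidal AUC_0→8.25:
  [0→1.5]: (506.1+386.9)/2 × 1.5 = 669.75
  [1.5→2.5]: (386.9+323.5)/2 × 1 = 355.2
  [2.5→4]: (323.5+247.3)/2 × 1.5 = 428.1
  [4→8]: (247.3+120.9)/2 × 4 = 736.4
  [8→8.25]: (120.9+115.6)/2 × 0.25 = 29.5625
  Sum = 2219.0125 µg/L·h
Extrapolated tail: C_last / k_e = 115.6 / 0.179 = 645.810
AUC_0→∞ = 2219.0125 + 645.810 = 2864.8225 µg/L·h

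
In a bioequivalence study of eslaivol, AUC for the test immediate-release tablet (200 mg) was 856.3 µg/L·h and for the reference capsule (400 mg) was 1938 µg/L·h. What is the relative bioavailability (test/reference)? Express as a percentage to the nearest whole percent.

F_rel = (AUC_test/D_test) / (AUC_ref/D_ref)
      = (856.3/200) / (1938/400)
      = 4.2815 / 4.845 = 0.8837 = 88.37%

F_rel = 88%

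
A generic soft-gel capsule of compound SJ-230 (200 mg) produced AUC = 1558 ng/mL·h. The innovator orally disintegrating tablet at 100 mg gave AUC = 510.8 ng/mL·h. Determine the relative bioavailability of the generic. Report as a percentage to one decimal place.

F_rel = 152.5%

F_rel = (AUC_test/D_test) / (AUC_ref/D_ref)
      = (1558/200) / (510.8/100)
      = 7.79 / 5.108 = 1.5251 = 152.51%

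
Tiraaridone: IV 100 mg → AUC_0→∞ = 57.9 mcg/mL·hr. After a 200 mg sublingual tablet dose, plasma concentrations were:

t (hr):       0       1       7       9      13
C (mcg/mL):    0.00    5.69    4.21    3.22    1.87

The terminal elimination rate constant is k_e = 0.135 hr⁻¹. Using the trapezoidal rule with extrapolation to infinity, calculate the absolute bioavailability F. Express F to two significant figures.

Trapezoidal AUC_0→13 (sublingual tablet):
  [0→1]: (0.00+5.69)/2 × 1 = 2.845
  [1→7]: (5.69+4.21)/2 × 6 = 29.7
  [7→9]: (4.21+3.22)/2 × 2 = 7.43
  [9→13]: (3.22+1.87)/2 × 4 = 10.18
  Sum = 50.155 mcg/mL·hr
Tail: C_last/k_e = 1.87/0.135 = 13.852
AUC_0→∞ (sublingual tablet) = 50.155 + 13.852 = 64.007 mcg/mL·hr
F = (AUC_ev/D_ev)/(AUC_iv/D_iv) = (64.007/200)/(57.9/100) = 0.320035/0.579 = 0.5527

F = 0.55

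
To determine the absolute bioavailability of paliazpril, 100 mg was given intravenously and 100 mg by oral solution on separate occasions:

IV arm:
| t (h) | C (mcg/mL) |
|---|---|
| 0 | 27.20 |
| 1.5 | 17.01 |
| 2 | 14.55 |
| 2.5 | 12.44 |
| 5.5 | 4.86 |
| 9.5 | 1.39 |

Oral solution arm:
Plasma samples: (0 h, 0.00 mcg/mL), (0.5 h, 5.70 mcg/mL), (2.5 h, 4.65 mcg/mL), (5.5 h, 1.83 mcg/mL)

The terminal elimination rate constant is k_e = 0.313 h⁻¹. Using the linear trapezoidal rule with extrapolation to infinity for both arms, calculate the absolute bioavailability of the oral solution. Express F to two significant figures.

F = 0.30

Trapezoidal AUC_0→9.5 (IV):
  [0→1.5]: (27.20+17.01)/2 × 1.5 = 33.1575
  [1.5→2]: (17.01+14.55)/2 × 0.5 = 7.89
  [2→2.5]: (14.55+12.44)/2 × 0.5 = 6.7475
  [2.5→5.5]: (12.44+4.86)/2 × 3 = 25.95
  [5.5→9.5]: (4.86+1.39)/2 × 4 = 12.5
  Sum = 86.245 mcg/mL·h
IV tail: 1.39/0.313 = 4.441; AUC_iv,0→∞ = 86.245 + 4.441 = 90.686 mcg/mL·h
Trapezoidal AUC_0→5.5 (oral solution):
  [0→0.5]: (0.00+5.70)/2 × 0.5 = 1.425
  [0.5→2.5]: (5.70+4.65)/2 × 2 = 10.35
  [2.5→5.5]: (4.65+1.83)/2 × 3 = 9.72
  Sum = 21.495 mcg/mL·h
oral solution tail: 1.83/0.313 = 5.847; AUC_ev,0→∞ = 21.495 + 5.847 = 27.342 mcg/mL·h
F = (AUC_ev/D_ev)/(AUC_iv/D_iv) = (27.342/100)/(90.686/100) = 0.27342/0.90686 = 0.3015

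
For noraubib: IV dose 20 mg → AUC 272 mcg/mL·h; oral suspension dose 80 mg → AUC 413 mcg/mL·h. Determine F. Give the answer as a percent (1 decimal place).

F = (AUC_ev / D_ev) / (AUC_iv / D_iv)
  = (413/80) / (272/20)
  = 5.1625 / 13.6 = 0.3796
  = 37.96%

F = 38.0%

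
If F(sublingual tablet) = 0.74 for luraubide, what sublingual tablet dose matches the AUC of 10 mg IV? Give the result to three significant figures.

For equal systemic exposure: F × D_ev = D_iv
D_ev = D_iv / F = 10 / 0.74 = 13.5135 mg

D_sublingual = 13.5 mg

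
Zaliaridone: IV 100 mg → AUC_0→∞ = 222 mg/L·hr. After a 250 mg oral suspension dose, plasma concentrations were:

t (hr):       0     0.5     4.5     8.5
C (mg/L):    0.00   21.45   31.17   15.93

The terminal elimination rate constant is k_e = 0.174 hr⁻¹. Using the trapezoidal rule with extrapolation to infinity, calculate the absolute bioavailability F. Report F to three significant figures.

Trapezoidal AUC_0→8.5 (oral suspension):
  [0→0.5]: (0.00+21.45)/2 × 0.5 = 5.3625
  [0.5→4.5]: (21.45+31.17)/2 × 4 = 105.24
  [4.5→8.5]: (31.17+15.93)/2 × 4 = 94.2
  Sum = 204.8025 mg/L·hr
Tail: C_last/k_e = 15.93/0.174 = 91.552
AUC_0→∞ (oral suspension) = 204.8025 + 91.552 = 296.3545 mg/L·hr
F = (AUC_ev/D_ev)/(AUC_iv/D_iv) = (296.3545/250)/(222/100) = 1.185418/2.22 = 0.5340

F = 0.534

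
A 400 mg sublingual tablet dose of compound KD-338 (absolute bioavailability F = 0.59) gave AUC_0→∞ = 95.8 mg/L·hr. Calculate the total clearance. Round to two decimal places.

CL = 2.46 L/hr

CL = F × Dose / AUC_0→∞
   = 0.59 × 400 / 95.8 = 2.46347 L/hr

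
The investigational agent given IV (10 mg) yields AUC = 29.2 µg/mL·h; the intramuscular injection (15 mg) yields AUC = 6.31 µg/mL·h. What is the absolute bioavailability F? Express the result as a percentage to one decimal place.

F = 14.4%

F = (AUC_ev / D_ev) / (AUC_iv / D_iv)
  = (6.31/15) / (29.2/10)
  = 0.420667 / 2.92 = 0.1441
  = 14.41%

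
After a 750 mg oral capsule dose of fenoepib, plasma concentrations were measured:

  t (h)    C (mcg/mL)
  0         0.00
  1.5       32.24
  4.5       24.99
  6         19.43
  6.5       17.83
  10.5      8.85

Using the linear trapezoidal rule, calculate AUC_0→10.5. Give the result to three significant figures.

AUC = 206 mcg/mL·h

Trapezoidal AUC_0→10.5:
  [0→1.5]: (0.00+32.24)/2 × 1.5 = 24.18
  [1.5→4.5]: (32.24+24.99)/2 × 3 = 85.845
  [4.5→6]: (24.99+19.43)/2 × 1.5 = 33.315
  [6→6.5]: (19.43+17.83)/2 × 0.5 = 9.315
  [6.5→10.5]: (17.83+8.85)/2 × 4 = 53.36
  Sum = 206.015 mcg/mL·h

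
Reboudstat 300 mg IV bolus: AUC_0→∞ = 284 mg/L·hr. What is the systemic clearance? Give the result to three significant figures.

CL = Dose_iv / AUC_0→∞
   = 300 / 284 = 1.05634 L/hr

CL = 1.06 L/hr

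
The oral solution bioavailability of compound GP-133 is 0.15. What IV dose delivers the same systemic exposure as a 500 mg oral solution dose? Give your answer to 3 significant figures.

Systemic exposure from an extravascular dose = F × D_ev, so the equivalent IV dose is F × D_ev.
D_iv = F × D_ev = 0.15 × 500 = 75 mg

D_iv = 75.0 mg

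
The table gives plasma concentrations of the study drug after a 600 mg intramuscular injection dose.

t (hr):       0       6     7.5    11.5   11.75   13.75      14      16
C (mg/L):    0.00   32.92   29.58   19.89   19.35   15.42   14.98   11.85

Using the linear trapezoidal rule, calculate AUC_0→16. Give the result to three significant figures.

AUC = 315 mg/L·hr

Trapezoidal AUC_0→16:
  [0→6]: (0.00+32.92)/2 × 6 = 98.76
  [6→7.5]: (32.92+29.58)/2 × 1.5 = 46.875
  [7.5→11.5]: (29.58+19.89)/2 × 4 = 98.94
  [11.5→11.75]: (19.89+19.35)/2 × 0.25 = 4.905
  [11.75→13.75]: (19.35+15.42)/2 × 2 = 34.77
  [13.75→14]: (15.42+14.98)/2 × 0.25 = 3.8
  [14→16]: (14.98+11.85)/2 × 2 = 26.83
  Sum = 314.88 mg/L·hr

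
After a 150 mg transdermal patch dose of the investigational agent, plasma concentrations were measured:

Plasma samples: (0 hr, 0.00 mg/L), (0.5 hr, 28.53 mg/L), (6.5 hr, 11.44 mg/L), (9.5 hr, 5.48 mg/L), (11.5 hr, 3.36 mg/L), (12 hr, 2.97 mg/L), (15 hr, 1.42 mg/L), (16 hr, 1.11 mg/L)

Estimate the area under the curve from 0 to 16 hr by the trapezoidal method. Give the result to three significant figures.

Trapezoidal AUC_0→16:
  [0→0.5]: (0.00+28.53)/2 × 0.5 = 7.1325
  [0.5→6.5]: (28.53+11.44)/2 × 6 = 119.91
  [6.5→9.5]: (11.44+5.48)/2 × 3 = 25.38
  [9.5→11.5]: (5.48+3.36)/2 × 2 = 8.84
  [11.5→12]: (3.36+2.97)/2 × 0.5 = 1.5825
  [12→15]: (2.97+1.42)/2 × 3 = 6.585
  [15→16]: (1.42+1.11)/2 × 1 = 1.265
  Sum = 170.695 mg/L·hr

AUC = 171 mg/L·hr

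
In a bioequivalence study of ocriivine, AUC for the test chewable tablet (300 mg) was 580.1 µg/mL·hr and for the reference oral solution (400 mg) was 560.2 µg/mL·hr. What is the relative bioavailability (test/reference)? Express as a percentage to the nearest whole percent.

F_rel = 138%

F_rel = (AUC_test/D_test) / (AUC_ref/D_ref)
      = (580.1/300) / (560.2/400)
      = 1.93367 / 1.4005 = 1.3807 = 138.07%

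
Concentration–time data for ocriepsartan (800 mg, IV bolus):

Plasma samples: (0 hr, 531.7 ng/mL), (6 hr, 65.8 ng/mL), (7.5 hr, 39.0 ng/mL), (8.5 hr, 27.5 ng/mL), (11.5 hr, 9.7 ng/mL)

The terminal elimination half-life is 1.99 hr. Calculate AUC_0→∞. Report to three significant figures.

AUC = 1990 ng/mL·hr

Trapezoidal AUC_0→11.5:
  [0→6]: (531.7+65.8)/2 × 6 = 1792.5
  [6→7.5]: (65.8+39.0)/2 × 1.5 = 78.6
  [7.5→8.5]: (39.0+27.5)/2 × 1 = 33.25
  [8.5→11.5]: (27.5+9.7)/2 × 3 = 55.8
  Sum = 1960.15 ng/mL·hr
k_e = ln2 / t½ = 0.693147 / 1.99 = 0.3483 hr^-1
Extrapolated tail: C_last / k_e = 9.7 / 0.3483 = 27.850
AUC_0→∞ = 1960.15 + 27.850 = 1988.0 ng/mL·hr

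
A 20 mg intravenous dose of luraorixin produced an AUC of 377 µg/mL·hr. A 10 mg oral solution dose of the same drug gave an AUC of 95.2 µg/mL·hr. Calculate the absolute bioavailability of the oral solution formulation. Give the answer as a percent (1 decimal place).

F = 50.5%

F = (AUC_ev / D_ev) / (AUC_iv / D_iv)
  = (95.2/10) / (377/20)
  = 9.52 / 18.85 = 0.5050
  = 50.50%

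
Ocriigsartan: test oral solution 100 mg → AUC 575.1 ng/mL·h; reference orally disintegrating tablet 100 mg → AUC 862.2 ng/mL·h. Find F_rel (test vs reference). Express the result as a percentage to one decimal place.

F_rel = (AUC_test/D_test) / (AUC_ref/D_ref)
      = (575.1/100) / (862.2/100)
      = 5.751 / 8.622 = 0.6670 = 66.70%

F_rel = 66.7%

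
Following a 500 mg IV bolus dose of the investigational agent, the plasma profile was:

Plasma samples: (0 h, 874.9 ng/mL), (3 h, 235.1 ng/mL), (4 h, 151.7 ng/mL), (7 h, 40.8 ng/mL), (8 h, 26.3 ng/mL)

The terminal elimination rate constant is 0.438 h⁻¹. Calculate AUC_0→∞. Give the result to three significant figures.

Trapezoidal AUC_0→8:
  [0→3]: (874.9+235.1)/2 × 3 = 1665.0
  [3→4]: (235.1+151.7)/2 × 1 = 193.4
  [4→7]: (151.7+40.8)/2 × 3 = 288.75
  [7→8]: (40.8+26.3)/2 × 1 = 33.55
  Sum = 2180.7 ng/mL·h
Extrapolated tail: C_last / k_e = 26.3 / 0.438 = 60.046
AUC_0→∞ = 2180.7 + 60.046 = 2240.746 ng/mL·h

AUC = 2240 ng/mL·h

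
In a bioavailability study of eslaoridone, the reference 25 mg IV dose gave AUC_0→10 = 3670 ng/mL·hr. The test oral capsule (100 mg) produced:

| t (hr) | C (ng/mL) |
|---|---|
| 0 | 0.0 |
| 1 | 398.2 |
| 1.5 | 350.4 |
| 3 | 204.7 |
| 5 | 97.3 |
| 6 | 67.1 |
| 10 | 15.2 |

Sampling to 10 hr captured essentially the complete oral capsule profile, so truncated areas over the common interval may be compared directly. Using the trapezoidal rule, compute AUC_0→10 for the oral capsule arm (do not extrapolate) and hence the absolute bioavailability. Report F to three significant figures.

Trapezoidal AUC_0→10 (oral capsule):
  [0→1]: (0.0+398.2)/2 × 1 = 199.1
  [1→1.5]: (398.2+350.4)/2 × 0.5 = 187.15
  [1.5→3]: (350.4+204.7)/2 × 1.5 = 416.325
  [3→5]: (204.7+97.3)/2 × 2 = 302.0
  [5→6]: (97.3+67.1)/2 × 1 = 82.2
  [6→10]: (67.1+15.2)/2 × 4 = 164.6
  Sum = 1351.375 ng/mL·hr
F = (AUC_ev/D_ev)/(AUC_iv/D_iv) = (1351.375/100)/(3670/25) = 13.51375/146.8 = 0.0921

F = 0.0921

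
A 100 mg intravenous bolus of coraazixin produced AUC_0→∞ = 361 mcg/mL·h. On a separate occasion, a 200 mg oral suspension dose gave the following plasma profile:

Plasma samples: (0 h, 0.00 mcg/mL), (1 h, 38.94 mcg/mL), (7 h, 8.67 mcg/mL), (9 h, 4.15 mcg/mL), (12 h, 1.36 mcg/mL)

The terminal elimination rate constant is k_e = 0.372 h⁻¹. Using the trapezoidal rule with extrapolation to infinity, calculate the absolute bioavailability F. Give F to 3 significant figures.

F = 0.259

Trapezoidal AUC_0→12 (oral suspension):
  [0→1]: (0.00+38.94)/2 × 1 = 19.47
  [1→7]: (38.94+8.67)/2 × 6 = 142.83
  [7→9]: (8.67+4.15)/2 × 2 = 12.82
  [9→12]: (4.15+1.36)/2 × 3 = 8.265
  Sum = 183.385 mcg/mL·h
Tail: C_last/k_e = 1.36/0.372 = 3.656
AUC_0→∞ (oral suspension) = 183.385 + 3.656 = 187.041 mcg/mL·h
F = (AUC_ev/D_ev)/(AUC_iv/D_iv) = (187.041/200)/(361/100) = 0.935205/3.61 = 0.2591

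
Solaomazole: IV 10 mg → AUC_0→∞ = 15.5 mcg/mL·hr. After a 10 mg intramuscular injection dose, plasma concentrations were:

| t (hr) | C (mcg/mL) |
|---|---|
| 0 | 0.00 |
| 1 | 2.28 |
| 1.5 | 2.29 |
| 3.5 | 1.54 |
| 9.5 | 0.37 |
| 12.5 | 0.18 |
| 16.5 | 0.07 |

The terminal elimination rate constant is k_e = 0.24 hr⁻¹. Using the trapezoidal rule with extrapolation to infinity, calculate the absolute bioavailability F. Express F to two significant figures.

F = 0.87

Trapezoidal AUC_0→16.5 (intramuscular injection):
  [0→1]: (0.00+2.28)/2 × 1 = 1.14
  [1→1.5]: (2.28+2.29)/2 × 0.5 = 1.1425
  [1.5→3.5]: (2.29+1.54)/2 × 2 = 3.83
  [3.5→9.5]: (1.54+0.37)/2 × 6 = 5.73
  [9.5→12.5]: (0.37+0.18)/2 × 3 = 0.825
  [12.5→16.5]: (0.18+0.07)/2 × 4 = 0.5
  Sum = 13.1675 mcg/mL·hr
Tail: C_last/k_e = 0.07/0.24 = 0.292
AUC_0→∞ (intramuscular injection) = 13.1675 + 0.292 = 13.4595 mcg/mL·hr
F = (AUC_ev/D_ev)/(AUC_iv/D_iv) = (13.4595/10)/(15.5/10) = 1.34595/1.55 = 0.8684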